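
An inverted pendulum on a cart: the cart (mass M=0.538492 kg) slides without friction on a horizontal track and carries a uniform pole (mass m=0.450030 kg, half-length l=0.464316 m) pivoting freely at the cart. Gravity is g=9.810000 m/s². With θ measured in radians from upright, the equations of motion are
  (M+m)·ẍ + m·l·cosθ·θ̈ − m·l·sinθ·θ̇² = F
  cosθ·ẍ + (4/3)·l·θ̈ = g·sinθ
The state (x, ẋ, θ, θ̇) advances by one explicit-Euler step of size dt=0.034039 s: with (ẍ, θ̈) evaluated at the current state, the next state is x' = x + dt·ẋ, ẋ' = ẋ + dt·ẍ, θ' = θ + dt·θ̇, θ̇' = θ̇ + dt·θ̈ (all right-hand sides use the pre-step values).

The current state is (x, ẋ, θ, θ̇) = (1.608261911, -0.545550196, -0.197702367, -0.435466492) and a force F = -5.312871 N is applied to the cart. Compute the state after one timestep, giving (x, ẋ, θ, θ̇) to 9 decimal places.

sinθ=-0.196416975, cosθ=0.980520460
temp = (F + m·l·θ̇²·sinθ)/(M+m) = (-5.312871 + -0.007782939)/0.988522 = -5.382433511
θ̈ = (g·sinθ − cosθ·temp)/(l·(4/3 − m·cos²θ/(M+m))) = 8.057351511
ẍ = temp − m·l·θ̈·cosθ/(M+m) = -7.052438416
Euler: x'=1.608261911+0.034039·-0.545550196=1.589691928, ẋ'=-0.545550196+0.034039·-7.052438416=-0.785608147
       θ'=-0.197702367+0.034039·-0.435466492=-0.212525211, θ̇'=-0.435466492+0.034039·8.057351511=-0.161202304

(1.589691928, -0.785608147, -0.212525211, -0.161202304)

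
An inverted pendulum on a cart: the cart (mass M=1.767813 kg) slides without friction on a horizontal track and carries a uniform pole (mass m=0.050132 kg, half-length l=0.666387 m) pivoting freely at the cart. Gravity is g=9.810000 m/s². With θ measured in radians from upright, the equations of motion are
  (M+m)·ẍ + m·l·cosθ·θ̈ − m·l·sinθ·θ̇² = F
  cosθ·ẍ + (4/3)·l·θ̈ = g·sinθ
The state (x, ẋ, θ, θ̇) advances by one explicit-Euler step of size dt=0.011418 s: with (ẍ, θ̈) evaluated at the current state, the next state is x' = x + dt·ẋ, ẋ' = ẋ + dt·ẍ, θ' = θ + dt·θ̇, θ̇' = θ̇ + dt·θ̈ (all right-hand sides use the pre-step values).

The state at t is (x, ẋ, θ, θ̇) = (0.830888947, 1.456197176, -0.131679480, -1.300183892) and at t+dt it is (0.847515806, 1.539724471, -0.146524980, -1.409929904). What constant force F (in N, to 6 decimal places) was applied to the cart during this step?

F = 12.988099 N

ẍ = (ẋ'−ẋ)/dt = (1.539724471−1.456197176)/0.011418 = 7.315405
θ̈ = (θ̇'−θ̇)/dt = (-1.409929904−-1.300183892)/0.011418 = -9.611667
sinθ=-0.131299, cosθ=0.991343
F = (M+m)·ẍ + m·l·cosθ·θ̈ − m·l·sinθ·θ̇² = 13.299004 + -0.318320 − -0.007415 = 12.988099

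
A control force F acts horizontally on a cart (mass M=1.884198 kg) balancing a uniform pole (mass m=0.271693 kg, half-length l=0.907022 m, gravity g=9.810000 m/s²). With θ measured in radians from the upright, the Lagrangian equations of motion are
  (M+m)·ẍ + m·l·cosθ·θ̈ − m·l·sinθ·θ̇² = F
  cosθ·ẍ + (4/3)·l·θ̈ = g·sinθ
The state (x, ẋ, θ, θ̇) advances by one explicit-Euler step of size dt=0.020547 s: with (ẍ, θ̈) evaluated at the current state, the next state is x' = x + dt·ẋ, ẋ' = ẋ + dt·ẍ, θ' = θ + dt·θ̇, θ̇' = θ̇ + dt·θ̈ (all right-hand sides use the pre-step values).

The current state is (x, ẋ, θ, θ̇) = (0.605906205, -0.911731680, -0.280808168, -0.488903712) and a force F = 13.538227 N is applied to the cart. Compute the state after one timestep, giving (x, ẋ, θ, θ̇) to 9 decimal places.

(0.587172854, -0.764981201, -0.290853673, -0.651686134)

sinθ=-0.277132252, cosθ=0.960831783
temp = (F + m·l·θ̇²·sinθ)/(M+m) = (13.538227 + -0.016324129)/2.155891 = 6.272071673
θ̈ = (g·sinθ − cosθ·temp)/(l·(4/3 − m·cos²θ/(M+m))) = -7.922442282
ẍ = temp − m·l·θ̈·cosθ/(M+m) = 7.142185189
Euler: x'=0.605906205+0.020547·-0.911731680=0.587172854, ẋ'=-0.911731680+0.020547·7.142185189=-0.764981201
       θ'=-0.280808168+0.020547·-0.488903712=-0.290853673, θ̇'=-0.488903712+0.020547·-7.922442282=-0.651686134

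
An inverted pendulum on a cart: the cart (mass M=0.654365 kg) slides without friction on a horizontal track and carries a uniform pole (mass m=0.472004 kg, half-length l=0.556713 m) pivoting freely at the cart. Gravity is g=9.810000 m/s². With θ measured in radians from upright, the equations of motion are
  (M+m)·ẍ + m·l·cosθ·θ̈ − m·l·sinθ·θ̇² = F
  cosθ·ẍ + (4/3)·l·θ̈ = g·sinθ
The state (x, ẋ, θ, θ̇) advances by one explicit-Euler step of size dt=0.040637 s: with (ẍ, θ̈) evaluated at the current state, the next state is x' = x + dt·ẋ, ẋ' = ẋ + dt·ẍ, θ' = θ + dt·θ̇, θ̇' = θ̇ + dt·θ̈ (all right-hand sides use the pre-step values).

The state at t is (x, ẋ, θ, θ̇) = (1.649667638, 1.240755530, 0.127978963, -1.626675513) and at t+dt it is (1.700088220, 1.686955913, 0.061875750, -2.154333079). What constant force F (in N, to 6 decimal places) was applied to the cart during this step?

F = 8.894874 N

ẍ = (ẋ'−ẋ)/dt = (1.686955913−1.240755530)/0.040637 = 10.980151
θ̈ = (θ̇'−θ̇)/dt = (-2.154333079−-1.626675513)/0.040637 = -12.984658
sinθ=0.127630, cosθ=0.991822
F = (M+m)·ẍ + m·l·cosθ·θ̈ − m·l·sinθ·θ̇² = 12.367701 + -3.384085 − 0.088742 = 8.894874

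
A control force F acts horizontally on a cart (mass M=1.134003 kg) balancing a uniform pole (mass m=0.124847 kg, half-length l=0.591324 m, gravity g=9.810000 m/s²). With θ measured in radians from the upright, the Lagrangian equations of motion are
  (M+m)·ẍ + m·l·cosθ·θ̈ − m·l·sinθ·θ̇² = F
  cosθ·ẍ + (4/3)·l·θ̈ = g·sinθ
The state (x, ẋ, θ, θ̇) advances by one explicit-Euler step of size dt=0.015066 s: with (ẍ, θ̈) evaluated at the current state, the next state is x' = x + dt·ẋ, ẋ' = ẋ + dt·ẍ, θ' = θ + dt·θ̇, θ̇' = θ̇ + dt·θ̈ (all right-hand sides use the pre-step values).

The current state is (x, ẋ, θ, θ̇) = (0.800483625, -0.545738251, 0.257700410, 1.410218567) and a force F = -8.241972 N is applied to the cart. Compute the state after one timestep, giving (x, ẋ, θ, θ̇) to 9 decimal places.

(0.792261533, -0.654182468, 0.278946763, 1.590995779)

sinθ=0.254857573, cosθ=0.966978602
temp = (F + m·l·θ̇²·sinθ)/(M+m) = (-8.241972 + 0.037417435)/1.258850 = -6.517499753
θ̈ = (g·sinθ − cosθ·temp)/(l·(4/3 − m·cos²θ/(M+m))) = 11.999018465
ẍ = temp − m·l·θ̈·cosθ/(M+m) = -7.197943486
Euler: x'=0.800483625+0.015066·-0.545738251=0.792261533, ẋ'=-0.545738251+0.015066·-7.197943486=-0.654182468
       θ'=0.257700410+0.015066·1.410218567=0.278946763, θ̇'=1.410218567+0.015066·11.999018465=1.590995779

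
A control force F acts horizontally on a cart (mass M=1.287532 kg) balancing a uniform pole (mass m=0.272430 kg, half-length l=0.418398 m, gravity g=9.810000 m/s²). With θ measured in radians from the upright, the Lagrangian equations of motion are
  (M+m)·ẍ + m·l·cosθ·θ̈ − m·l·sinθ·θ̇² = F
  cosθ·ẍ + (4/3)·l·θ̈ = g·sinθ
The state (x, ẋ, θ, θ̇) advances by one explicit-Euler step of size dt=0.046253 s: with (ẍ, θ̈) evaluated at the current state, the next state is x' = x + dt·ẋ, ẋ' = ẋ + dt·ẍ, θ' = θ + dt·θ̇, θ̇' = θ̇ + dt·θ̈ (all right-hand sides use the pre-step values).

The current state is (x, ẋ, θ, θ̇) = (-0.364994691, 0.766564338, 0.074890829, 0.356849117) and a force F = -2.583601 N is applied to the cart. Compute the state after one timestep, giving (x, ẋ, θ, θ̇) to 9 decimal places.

sinθ=0.074820843, cosθ=0.997196992
temp = (F + m·l·θ̇²·sinθ)/(M+m) = (-2.583601 + 0.001086016)/1.559962 = -1.655498649
θ̈ = (g·sinθ − cosθ·temp)/(l·(4/3 − m·cos²θ/(M+m))) = 4.915145598
ẍ = temp − m·l·θ̈·cosθ/(M+m) = -2.013634550
Euler: x'=-0.364994691+0.046253·0.766564338=-0.329538791, ẋ'=0.766564338+0.046253·-2.013634550=0.673427699
       θ'=0.074890829+0.046253·0.356849117=0.091396171, θ̇'=0.356849117+0.046253·4.915145598=0.584189346

(-0.329538791, 0.673427699, 0.091396171, 0.584189346)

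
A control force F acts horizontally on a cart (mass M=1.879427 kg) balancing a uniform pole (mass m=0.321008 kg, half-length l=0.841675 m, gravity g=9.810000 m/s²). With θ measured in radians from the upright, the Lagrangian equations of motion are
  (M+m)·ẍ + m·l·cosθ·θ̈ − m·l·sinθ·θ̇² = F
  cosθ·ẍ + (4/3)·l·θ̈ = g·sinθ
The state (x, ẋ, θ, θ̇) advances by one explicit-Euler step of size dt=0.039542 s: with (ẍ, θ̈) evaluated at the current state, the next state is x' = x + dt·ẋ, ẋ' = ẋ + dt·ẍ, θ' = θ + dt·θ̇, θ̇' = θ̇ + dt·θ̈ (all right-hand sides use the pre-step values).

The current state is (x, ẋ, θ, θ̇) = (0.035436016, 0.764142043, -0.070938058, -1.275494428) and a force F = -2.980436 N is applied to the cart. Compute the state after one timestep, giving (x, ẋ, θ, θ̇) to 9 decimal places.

(0.065651721, 0.706779488, -0.121373659, -1.249007968)

sinθ=-0.070878577, cosθ=0.997484951
temp = (F + m·l·θ̇²·sinθ)/(M+m) = (-2.980436 + -0.031155334)/2.200435 = -1.368634535
θ̈ = (g·sinθ − cosθ·temp)/(l·(4/3 − m·cos²θ/(M+m))) = 0.669831063
ẍ = temp − m·l·θ̈·cosθ/(M+m) = -1.450674105
Euler: x'=0.035436016+0.039542·0.764142043=0.065651721, ẋ'=0.764142043+0.039542·-1.450674105=0.706779488
       θ'=-0.070938058+0.039542·-1.275494428=-0.121373659, θ̇'=-1.275494428+0.039542·0.669831063=-1.249007968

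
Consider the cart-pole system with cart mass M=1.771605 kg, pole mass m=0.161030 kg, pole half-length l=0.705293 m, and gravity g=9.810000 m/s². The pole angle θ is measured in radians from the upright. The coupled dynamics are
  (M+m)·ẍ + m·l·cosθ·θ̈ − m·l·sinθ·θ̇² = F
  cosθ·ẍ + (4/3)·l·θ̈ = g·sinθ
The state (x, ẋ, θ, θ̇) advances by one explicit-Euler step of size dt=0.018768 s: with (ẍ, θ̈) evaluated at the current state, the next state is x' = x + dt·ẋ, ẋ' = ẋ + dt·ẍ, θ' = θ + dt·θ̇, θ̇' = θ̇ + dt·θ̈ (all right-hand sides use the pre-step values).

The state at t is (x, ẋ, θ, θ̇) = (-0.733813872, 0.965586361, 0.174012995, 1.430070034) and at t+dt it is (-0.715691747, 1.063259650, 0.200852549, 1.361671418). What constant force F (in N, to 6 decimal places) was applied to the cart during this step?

F = 9.610035 N

ẍ = (ẋ'−ẋ)/dt = (1.063259650−0.965586361)/0.018768 = 5.204246
θ̈ = (θ̇'−θ̇)/dt = (1.361671418−1.430070034)/0.018768 = -3.644428
sinθ=0.173136, cosθ=0.984898
F = (M+m)·ẍ + m·l·cosθ·θ̈ − m·l·sinθ·θ̇² = 10.057908 + -0.407659 − 0.040214 = 9.610035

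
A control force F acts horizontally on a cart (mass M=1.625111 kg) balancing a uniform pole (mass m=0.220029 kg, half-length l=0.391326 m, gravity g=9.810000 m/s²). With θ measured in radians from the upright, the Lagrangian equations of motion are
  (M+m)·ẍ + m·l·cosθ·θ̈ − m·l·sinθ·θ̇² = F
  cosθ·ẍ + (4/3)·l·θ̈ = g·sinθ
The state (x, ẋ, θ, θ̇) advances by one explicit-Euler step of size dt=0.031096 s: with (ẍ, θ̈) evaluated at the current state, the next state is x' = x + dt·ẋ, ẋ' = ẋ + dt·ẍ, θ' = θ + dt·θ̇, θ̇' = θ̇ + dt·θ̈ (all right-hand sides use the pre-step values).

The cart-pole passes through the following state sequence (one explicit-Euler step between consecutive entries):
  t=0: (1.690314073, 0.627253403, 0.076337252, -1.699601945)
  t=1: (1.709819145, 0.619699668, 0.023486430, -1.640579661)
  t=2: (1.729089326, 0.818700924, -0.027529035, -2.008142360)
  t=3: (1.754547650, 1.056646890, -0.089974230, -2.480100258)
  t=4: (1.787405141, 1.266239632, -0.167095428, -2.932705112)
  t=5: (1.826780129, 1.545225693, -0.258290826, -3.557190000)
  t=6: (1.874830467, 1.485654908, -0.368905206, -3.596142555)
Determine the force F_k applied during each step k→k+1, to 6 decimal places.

F_0 = -0.304230 N
F_1 = 10.785194 N
F_2 = 12.822202 N
F_3 = 11.236001 N
F_4 = 14.972254 N
F_5 = -3.360732 N

step 0→1:
  ẍ = (ẋ'−ẋ)/dt = (0.619699668−0.627253403)/0.031096 = -0.242917
  θ̈ = (θ̇'−θ̇)/dt = (-1.640579661−-1.699601945)/0.031096 = 1.898067
  sinθ=0.076263, cosθ=0.997088
  F = (M+m)·ẍ + m·l·cosθ·θ̈ − m·l·sinθ·θ̇² = -0.448215 + 0.162953 − 0.018968 = -0.304230
step 1→2:
  ẍ = (ẋ'−ẋ)/dt = (0.818700924−0.619699668)/0.031096 = 6.399577
  θ̈ = (θ̇'−θ̇)/dt = (-2.008142360−-1.640579661)/0.031096 = -11.820257
  sinθ=0.023484, cosθ=0.999724
  F = (M+m)·ẍ + m·l·cosθ·θ̈ − m·l·sinθ·θ̇² = 11.808116 + -1.017480 − 0.005442 = 10.785194
step 2→3:
  ẍ = (ẋ'−ẋ)/dt = (1.056646890−0.818700924)/0.031096 = 7.651980
  θ̈ = (θ̇'−θ̇)/dt = (-2.480100258−-2.008142360)/0.031096 = -15.177447
  sinθ=-0.027526, cosθ=0.999621
  F = (M+m)·ẍ + m·l·cosθ·θ̈ − m·l·sinθ·θ̇² = 14.118974 + -1.306330 − -0.009557 = 12.822202
step 3→4:
  ẍ = (ẋ'−ẋ)/dt = (1.266239632−1.056646890)/0.031096 = 6.740183
  θ̈ = (θ̇'−θ̇)/dt = (-2.932705112−-2.480100258)/0.031096 = -14.555083
  sinθ=-0.089853, cosθ=0.995955
  F = (M+m)·ẍ + m·l·cosθ·θ̈ − m·l·sinθ·θ̇² = 12.436582 + -1.248168 − -0.047587 = 11.236001
step 4→5:
  ẍ = (ẋ'−ẋ)/dt = (1.545225693−1.266239632)/0.031096 = 8.971767
  θ̈ = (θ̇'−θ̇)/dt = (-3.557190000−-2.932705112)/0.031096 = -20.082483
  sinθ=-0.166319, cosθ=0.986072
  F = (M+m)·ẍ + m·l·cosθ·θ̈ − m·l·sinθ·θ̇² = 16.554166 + -1.705080 − -0.123168 = 14.972254
step 5→6:
  ẍ = (ẋ'−ẋ)/dt = (1.485654908−1.545225693)/0.031096 = -1.915706
  θ̈ = (θ̇'−θ̇)/dt = (-3.596142555−-3.557190000)/0.031096 = -1.252655
  sinθ=-0.255428, cosθ=0.966828
  F = (M+m)·ẍ + m·l·cosθ·θ̈ − m·l·sinθ·θ̇² = -3.534745 + -0.104280 − -0.278293 = -3.360732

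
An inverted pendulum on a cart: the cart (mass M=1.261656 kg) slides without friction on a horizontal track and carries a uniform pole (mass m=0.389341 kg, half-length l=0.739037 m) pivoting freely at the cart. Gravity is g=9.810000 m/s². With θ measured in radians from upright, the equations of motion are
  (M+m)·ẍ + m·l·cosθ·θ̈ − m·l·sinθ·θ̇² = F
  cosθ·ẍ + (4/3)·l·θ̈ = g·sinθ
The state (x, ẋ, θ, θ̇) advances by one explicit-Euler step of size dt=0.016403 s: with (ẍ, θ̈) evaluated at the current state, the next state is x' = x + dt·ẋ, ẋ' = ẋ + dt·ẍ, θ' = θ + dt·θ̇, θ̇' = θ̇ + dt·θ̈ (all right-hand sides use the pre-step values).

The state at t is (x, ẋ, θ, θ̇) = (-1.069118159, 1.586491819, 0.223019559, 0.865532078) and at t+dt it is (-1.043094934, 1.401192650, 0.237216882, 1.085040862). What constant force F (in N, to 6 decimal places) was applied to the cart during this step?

F = -14.943227 N

ẍ = (ẋ'−ẋ)/dt = (1.401192650−1.586491819)/0.016403 = -11.296663
θ̈ = (θ̇'−θ̇)/dt = (1.085040862−0.865532078)/0.016403 = 13.382234
sinθ=0.221175, cosθ=0.975234
F = (M+m)·ẍ + m·l·cosθ·θ̈ − m·l·sinθ·θ̇² = -18.650757 + 3.755206 − 0.047676 = -14.943227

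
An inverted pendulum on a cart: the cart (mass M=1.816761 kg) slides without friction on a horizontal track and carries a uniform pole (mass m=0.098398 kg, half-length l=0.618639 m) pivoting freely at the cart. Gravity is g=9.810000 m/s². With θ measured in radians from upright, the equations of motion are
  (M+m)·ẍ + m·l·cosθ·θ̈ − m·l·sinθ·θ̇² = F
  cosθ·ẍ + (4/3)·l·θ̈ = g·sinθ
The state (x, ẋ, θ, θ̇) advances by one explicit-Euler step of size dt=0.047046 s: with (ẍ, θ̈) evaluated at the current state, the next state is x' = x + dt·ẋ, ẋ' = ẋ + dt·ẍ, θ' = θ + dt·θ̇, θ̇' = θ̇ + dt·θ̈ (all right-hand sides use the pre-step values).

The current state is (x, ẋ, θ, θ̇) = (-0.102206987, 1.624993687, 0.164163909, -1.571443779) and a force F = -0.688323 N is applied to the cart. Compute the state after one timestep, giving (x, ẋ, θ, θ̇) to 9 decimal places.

sinθ=0.163427538, cosθ=0.986555340
temp = (F + m·l·θ̇²·sinθ)/(M+m) = (-0.688323 + 0.024566682)/1.915159 = -0.346580267
θ̈ = (g·sinθ − cosθ·temp)/(l·(4/3 − m·cos²θ/(M+m))) = 2.450063133
ẍ = temp − m·l·θ̈·cosθ/(M+m) = -0.423407901
Euler: x'=-0.102206987+0.047046·1.624993687=-0.025757534, ẋ'=1.624993687+0.047046·-0.423407901=1.605074039
       θ'=0.164163909+0.047046·-1.571443779=0.090233765, θ̇'=-1.571443779+0.047046·2.450063133=-1.456178109

(-0.025757534, 1.605074039, 0.090233765, -1.456178109)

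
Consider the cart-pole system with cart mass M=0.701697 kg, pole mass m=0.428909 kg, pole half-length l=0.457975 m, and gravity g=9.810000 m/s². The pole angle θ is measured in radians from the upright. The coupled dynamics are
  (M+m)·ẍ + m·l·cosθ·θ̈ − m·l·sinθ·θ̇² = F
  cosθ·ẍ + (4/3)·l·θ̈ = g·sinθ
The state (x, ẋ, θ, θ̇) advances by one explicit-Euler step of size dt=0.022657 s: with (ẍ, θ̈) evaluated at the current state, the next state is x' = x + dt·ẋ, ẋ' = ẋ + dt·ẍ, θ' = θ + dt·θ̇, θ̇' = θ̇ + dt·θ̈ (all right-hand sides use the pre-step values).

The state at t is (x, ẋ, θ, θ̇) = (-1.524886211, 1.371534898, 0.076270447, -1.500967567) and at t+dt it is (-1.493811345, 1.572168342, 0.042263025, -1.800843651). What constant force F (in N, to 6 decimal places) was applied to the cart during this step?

ẍ = (ẋ'−ẋ)/dt = (1.572168342−1.371534898)/0.022657 = 8.855252
θ̈ = (θ̇'−θ̇)/dt = (-1.800843651−-1.500967567)/0.022657 = -13.235472
sinθ=0.076197, cosθ=0.997093
F = (M+m)·ẍ + m·l·cosθ·θ̈ − m·l·sinθ·θ̇² = 10.011801 + -2.592280 − 0.033720 = 7.385801

F = 7.385801 N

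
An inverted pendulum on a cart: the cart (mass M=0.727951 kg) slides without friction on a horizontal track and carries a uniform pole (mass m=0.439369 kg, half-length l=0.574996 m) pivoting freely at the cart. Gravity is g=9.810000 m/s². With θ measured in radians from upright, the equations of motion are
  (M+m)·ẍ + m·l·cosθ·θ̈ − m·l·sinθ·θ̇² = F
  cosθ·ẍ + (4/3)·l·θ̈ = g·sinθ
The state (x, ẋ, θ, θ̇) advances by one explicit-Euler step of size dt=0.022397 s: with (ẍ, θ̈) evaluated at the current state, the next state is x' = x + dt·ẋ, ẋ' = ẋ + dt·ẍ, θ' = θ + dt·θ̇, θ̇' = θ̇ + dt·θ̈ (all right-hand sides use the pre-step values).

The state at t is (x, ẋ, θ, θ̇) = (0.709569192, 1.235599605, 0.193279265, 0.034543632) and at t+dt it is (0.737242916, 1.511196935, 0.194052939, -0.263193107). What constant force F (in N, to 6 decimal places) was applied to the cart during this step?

F = 11.068033 N

ẍ = (ẋ'−ẋ)/dt = (1.511196935−1.235599605)/0.022397 = 12.305100
θ̈ = (θ̇'−θ̇)/dt = (-0.263193107−0.034543632)/0.022397 = -13.293599
sinθ=0.192078, cosθ=0.981380
F = (M+m)·ẍ + m·l·cosθ·θ̈ − m·l·sinθ·θ̇² = 14.363990 + -3.295899 − 0.000058 = 11.068033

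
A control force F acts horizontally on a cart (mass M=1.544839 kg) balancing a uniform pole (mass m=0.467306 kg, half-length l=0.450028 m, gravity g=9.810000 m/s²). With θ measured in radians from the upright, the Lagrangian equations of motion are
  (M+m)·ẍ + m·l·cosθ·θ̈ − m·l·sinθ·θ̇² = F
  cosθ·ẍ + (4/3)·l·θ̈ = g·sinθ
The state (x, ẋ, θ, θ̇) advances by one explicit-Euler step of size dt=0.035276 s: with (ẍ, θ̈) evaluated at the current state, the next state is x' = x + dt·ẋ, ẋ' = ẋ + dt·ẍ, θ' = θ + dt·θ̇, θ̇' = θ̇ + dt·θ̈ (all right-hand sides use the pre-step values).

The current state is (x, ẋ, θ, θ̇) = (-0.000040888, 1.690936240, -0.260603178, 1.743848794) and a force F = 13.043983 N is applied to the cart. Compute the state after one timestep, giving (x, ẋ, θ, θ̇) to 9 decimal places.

(0.059608579, 1.978497928, -0.199087168, 1.132189414)

sinθ=-0.257663410, cosθ=0.966234737
temp = (F + m·l·θ̇²·sinθ)/(M+m) = (13.043983 + -0.164782578)/2.012145 = 6.400731767
θ̈ = (g·sinθ − cosθ·temp)/(l·(4/3 − m·cos²θ/(M+m))) = -17.339249913
ẍ = temp − m·l·θ̈·cosθ/(M+m) = 8.151765739
Euler: x'=-0.000040888+0.035276·1.690936240=0.059608579, ẋ'=1.690936240+0.035276·8.151765739=1.978497928
       θ'=-0.260603178+0.035276·1.743848794=-0.199087168, θ̇'=1.743848794+0.035276·-17.339249913=1.132189414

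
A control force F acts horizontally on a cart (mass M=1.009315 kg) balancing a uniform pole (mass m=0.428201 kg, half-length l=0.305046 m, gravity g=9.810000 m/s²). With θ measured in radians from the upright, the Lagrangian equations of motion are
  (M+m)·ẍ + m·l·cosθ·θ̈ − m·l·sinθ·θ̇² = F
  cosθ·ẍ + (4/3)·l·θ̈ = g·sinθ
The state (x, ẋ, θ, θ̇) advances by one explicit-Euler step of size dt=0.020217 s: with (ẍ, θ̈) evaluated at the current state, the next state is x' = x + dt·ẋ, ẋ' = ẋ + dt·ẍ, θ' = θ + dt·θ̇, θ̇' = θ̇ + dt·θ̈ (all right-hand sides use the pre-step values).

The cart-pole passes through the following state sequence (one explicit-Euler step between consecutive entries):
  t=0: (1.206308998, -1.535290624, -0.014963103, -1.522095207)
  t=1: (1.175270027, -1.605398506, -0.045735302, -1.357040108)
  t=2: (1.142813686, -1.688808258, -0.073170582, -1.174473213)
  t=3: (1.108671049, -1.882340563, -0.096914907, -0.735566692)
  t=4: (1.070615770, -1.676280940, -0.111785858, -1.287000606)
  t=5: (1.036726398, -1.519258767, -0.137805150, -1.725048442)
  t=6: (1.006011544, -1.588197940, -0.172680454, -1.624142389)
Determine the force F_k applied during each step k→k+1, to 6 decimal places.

step 0→1:
  ẍ = (ẋ'−ẋ)/dt = (-1.605398506−-1.535290624)/0.020217 = -3.467769
  θ̈ = (θ̇'−θ̇)/dt = (-1.357040108−-1.522095207)/0.020217 = 8.164174
  sinθ=-0.014963, cosθ=0.999888
  F = (M+m)·ẍ + m·l·cosθ·θ̈ − m·l·sinθ·θ̇² = -4.984973 + 1.066293 − -0.004528 = -3.914152
step 1→2:
  ẍ = (ẋ'−ẋ)/dt = (-1.688808258−-1.605398506)/0.020217 = -4.125724
  θ̈ = (θ̇'−θ̇)/dt = (-1.174473213−-1.357040108)/0.020217 = 9.030365
  sinθ=-0.045719, cosθ=0.998954
  F = (M+m)·ẍ + m·l·cosθ·θ̈ − m·l·sinθ·θ̇² = -5.930794 + 1.178322 − -0.010998 = -4.741474
step 2→3:
  ẍ = (ẋ'−ẋ)/dt = (-1.882340563−-1.688808258)/0.020217 = -9.572751
  θ̈ = (θ̇'−θ̇)/dt = (-0.735566692−-1.174473213)/0.020217 = 21.709775
  sinθ=-0.073105, cosθ=0.997324
  F = (M+m)·ẍ + m·l·cosθ·θ̈ − m·l·sinθ·θ̇² = -13.760983 + 2.828165 − -0.013172 = -10.919646
step 3→4:
  ẍ = (ẋ'−ẋ)/dt = (-1.676280940−-1.882340563)/0.020217 = 10.192394
  θ̈ = (θ̇'−θ̇)/dt = (-1.287000606−-0.735566692)/0.020217 = -27.275754
  sinθ=-0.096763, cosθ=0.995307
  F = (M+m)·ẍ + m·l·cosθ·θ̈ − m·l·sinθ·θ̇² = 14.651729 + -3.546068 − -0.006839 = 11.112500
step 4→5:
  ẍ = (ẋ'−ẋ)/dt = (-1.519258767−-1.676280940)/0.020217 = 7.766838
  θ̈ = (θ̇'−θ̇)/dt = (-1.725048442−-1.287000606)/0.020217 = -21.667302
  sinθ=-0.111553, cosθ=0.993758
  F = (M+m)·ẍ + m·l·cosθ·θ̈ − m·l·sinθ·θ̇² = 11.164955 + -2.812540 − -0.024135 = 8.376550
step 5→6:
  ẍ = (ẋ'−ẋ)/dt = (-1.588197940−-1.519258767)/0.020217 = -3.409961
  θ̈ = (θ̇'−θ̇)/dt = (-1.624142389−-1.725048442)/0.020217 = 4.991149
  sinθ=-0.137369, cosθ=0.990520
  F = (M+m)·ẍ + m·l·cosθ·θ̈ − m·l·sinθ·θ̇² = -4.901873 + 0.645768 − -0.053396 = -4.202709

F_0 = -3.914152 N
F_1 = -4.741474 N
F_2 = -10.919646 N
F_3 = 11.112500 N
F_4 = 8.376550 N
F_5 = -4.202709 N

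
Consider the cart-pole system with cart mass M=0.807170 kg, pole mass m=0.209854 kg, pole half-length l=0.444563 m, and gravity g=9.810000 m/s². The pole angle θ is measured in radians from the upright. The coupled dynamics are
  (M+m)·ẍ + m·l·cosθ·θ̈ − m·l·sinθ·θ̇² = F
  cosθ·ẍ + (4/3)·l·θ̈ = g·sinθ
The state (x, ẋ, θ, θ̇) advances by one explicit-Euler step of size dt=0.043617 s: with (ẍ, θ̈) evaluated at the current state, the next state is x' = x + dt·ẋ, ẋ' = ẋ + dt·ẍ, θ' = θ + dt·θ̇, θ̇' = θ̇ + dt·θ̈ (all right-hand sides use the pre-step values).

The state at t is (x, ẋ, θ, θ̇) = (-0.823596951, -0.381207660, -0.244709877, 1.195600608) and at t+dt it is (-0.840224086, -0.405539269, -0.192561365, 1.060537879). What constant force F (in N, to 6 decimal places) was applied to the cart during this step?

F = -0.815316 N

ẍ = (ẋ'−ẋ)/dt = (-0.405539269−-0.381207660)/0.043617 = -0.557847
θ̈ = (θ̇'−θ̇)/dt = (1.060537879−1.195600608)/0.043617 = -3.096562
sinθ=-0.242275, cosθ=0.970208
F = (M+m)·ẍ + m·l·cosθ·θ̈ − m·l·sinθ·θ̇² = -0.567344 + -0.280282 − -0.032310 = -0.815316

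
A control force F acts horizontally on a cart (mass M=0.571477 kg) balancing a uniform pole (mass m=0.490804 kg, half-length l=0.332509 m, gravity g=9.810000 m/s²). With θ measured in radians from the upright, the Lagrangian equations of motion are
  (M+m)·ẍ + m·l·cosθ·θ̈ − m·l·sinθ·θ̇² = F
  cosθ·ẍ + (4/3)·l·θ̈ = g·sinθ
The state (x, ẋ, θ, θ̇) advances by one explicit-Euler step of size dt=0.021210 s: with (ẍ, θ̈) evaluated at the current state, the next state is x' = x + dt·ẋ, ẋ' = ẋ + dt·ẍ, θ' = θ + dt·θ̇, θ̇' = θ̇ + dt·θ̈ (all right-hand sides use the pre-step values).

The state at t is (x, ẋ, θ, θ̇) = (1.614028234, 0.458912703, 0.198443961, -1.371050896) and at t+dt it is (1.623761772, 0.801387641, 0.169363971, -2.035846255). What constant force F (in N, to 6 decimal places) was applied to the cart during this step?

ẍ = (ẋ'−ẋ)/dt = (0.801387641−0.458912703)/0.021210 = 16.146862
θ̈ = (θ̇'−θ̇)/dt = (-2.035846255−-1.371050896)/0.021210 = -31.343487
sinθ=0.197144, cosθ=0.980375
F = (M+m)·ẍ + m·l·cosθ·θ̈ − m·l·sinθ·θ̇² = 17.152504 + -5.014768 − 0.060479 = 12.077258

F = 12.077258 N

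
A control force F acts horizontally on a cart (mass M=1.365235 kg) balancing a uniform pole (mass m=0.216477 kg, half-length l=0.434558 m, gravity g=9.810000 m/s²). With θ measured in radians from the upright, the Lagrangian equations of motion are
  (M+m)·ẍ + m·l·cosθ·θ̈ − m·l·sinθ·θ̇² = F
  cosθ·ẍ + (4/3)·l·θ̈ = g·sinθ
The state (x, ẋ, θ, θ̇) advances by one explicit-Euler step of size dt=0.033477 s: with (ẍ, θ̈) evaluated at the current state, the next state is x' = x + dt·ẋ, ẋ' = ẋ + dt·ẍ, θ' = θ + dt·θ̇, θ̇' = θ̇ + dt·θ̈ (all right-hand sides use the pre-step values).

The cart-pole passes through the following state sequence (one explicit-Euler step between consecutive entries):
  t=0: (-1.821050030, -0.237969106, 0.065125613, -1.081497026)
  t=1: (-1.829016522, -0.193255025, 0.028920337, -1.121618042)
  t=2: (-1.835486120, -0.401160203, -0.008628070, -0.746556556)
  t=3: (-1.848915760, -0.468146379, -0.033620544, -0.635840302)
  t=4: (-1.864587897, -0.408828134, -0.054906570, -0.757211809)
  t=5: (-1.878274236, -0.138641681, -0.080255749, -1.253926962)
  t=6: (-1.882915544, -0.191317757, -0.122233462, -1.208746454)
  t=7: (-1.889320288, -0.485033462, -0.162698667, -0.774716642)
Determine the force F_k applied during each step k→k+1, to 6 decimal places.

step 0→1:
  ẍ = (ẋ'−ẋ)/dt = (-0.193255025−-0.237969106)/0.033477 = 1.335666
  θ̈ = (θ̇'−θ̇)/dt = (-1.121618042−-1.081497026)/0.033477 = -1.198465
  sinθ=0.065080, cosθ=0.997880
  F = (M+m)·ẍ + m·l·cosθ·θ̈ − m·l·sinθ·θ̇² = 2.112638 + -0.112503 − 0.007161 = 1.992975
step 1→2:
  ẍ = (ẋ'−ẋ)/dt = (-0.401160203−-0.193255025)/0.033477 = -6.210389
  θ̈ = (θ̇'−θ̇)/dt = (-0.746556556−-1.121618042)/0.033477 = 11.203557
  sinθ=0.028916, cosθ=0.999582
  F = (M+m)·ẍ + m·l·cosθ·θ̈ − m·l·sinθ·θ̇² = -9.823046 + 1.053498 − 0.003422 = -8.772970
step 2→3:
  ẍ = (ẋ'−ẋ)/dt = (-0.468146379−-0.401160203)/0.033477 = -2.000961
  θ̈ = (θ̇'−θ̇)/dt = (-0.635840302−-0.746556556)/0.033477 = 3.307233
  sinθ=-0.008628, cosθ=0.999963
  F = (M+m)·ẍ + m·l·cosθ·θ̈ − m·l·sinθ·θ̇² = -3.164944 + 0.311106 − -0.000452 = -2.853386
step 3→4:
  ẍ = (ẋ'−ẋ)/dt = (-0.408828134−-0.468146379)/0.033477 = 1.771910
  θ̈ = (θ̇'−θ̇)/dt = (-0.757211809−-0.635840302)/0.033477 = -3.625519
  sinθ=-0.033614, cosθ=0.999435
  F = (M+m)·ẍ + m·l·cosθ·θ̈ − m·l·sinθ·θ̇² = 2.802652 + -0.340866 − -0.001278 = 2.463064
step 4→5:
  ẍ = (ẋ'−ẋ)/dt = (-0.138641681−-0.408828134)/0.033477 = 8.070808
  θ̈ = (θ̇'−θ̇)/dt = (-1.253926962−-0.757211809)/0.033477 = -14.837505
  sinθ=-0.054879, cosθ=0.998493
  F = (M+m)·ẍ + m·l·cosθ·θ̈ − m·l·sinθ·θ̇² = 12.765694 + -1.393688 − -0.002960 = 11.374967
step 5→6:
  ẍ = (ẋ'−ẋ)/dt = (-0.191317757−-0.138641681)/0.033477 = -1.573500
  θ̈ = (θ̇'−θ̇)/dt = (-1.208746454−-1.253926962)/0.033477 = 1.349598
  sinθ=-0.080170, cosθ=0.996781
  F = (M+m)·ẍ + m·l·cosθ·θ̈ − m·l·sinθ·θ̇² = -2.488825 + 0.126551 − -0.011858 = -2.350416
step 6→7:
  ẍ = (ẋ'−ẋ)/dt = (-0.485033462−-0.191317757)/0.033477 = -8.773657
  θ̈ = (θ̇'−θ̇)/dt = (-0.774716642−-1.208746454)/0.033477 = 12.965015
  sinθ=-0.121929, cosθ=0.992539
  F = (M+m)·ẍ + m·l·cosθ·θ̈ − m·l·sinθ·θ̇² = -13.877398 + 1.210542 − -0.016759 = -12.650097

F_0 = 1.992975 N
F_1 = -8.772970 N
F_2 = -2.853386 N
F_3 = 2.463064 N
F_4 = 11.374967 N
F_5 = -2.350416 N
F_6 = -12.650097 N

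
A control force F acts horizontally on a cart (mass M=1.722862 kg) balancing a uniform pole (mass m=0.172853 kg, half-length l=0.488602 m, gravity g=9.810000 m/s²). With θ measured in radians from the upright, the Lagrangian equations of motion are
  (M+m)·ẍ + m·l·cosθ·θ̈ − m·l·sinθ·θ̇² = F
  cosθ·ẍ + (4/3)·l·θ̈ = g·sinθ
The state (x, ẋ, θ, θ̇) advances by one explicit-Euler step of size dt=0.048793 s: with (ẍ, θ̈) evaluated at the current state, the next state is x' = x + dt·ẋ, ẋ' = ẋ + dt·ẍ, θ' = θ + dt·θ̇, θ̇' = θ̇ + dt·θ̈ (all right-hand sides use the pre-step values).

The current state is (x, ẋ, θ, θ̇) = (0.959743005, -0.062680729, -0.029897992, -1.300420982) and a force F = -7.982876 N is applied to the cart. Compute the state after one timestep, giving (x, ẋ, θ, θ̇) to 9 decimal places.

sinθ=-0.029893538, cosθ=0.999553088
temp = (F + m·l·θ̇²·sinθ)/(M+m) = (-7.982876 + -0.004269504)/1.895715 = -4.213262808
θ̈ = (g·sinθ − cosθ·temp)/(l·(4/3 − m·cos²θ/(M+m))) = 6.455346836
ẍ = temp − m·l·θ̈·cosθ/(M+m) = -4.500727534
Euler: x'=0.959743005+0.048793·-0.062680729=0.956684624, ẋ'=-0.062680729+0.048793·-4.500727534=-0.282284728
       θ'=-0.029897992+0.048793·-1.300420982=-0.093349433, θ̇'=-1.300420982+0.048793·6.455346836=-0.985445244

(0.956684624, -0.282284728, -0.093349433, -0.985445244)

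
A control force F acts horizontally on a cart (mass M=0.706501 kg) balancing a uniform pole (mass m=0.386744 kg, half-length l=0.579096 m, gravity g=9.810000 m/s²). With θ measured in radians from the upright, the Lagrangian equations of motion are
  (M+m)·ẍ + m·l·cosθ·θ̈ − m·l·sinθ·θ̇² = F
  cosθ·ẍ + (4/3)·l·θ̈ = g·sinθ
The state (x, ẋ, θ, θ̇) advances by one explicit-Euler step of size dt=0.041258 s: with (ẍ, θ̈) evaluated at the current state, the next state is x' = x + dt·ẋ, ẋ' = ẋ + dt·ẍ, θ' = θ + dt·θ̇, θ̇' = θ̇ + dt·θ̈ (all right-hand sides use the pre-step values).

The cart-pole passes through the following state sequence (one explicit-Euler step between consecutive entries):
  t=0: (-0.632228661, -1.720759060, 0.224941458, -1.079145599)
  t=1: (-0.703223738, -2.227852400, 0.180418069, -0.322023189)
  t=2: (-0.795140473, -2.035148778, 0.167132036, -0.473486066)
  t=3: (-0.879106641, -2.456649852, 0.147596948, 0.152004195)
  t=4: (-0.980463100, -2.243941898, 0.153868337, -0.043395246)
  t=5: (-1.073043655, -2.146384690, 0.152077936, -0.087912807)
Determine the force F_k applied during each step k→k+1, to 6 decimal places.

step 0→1:
  ẍ = (ẋ'−ẋ)/dt = (-2.227852400−-1.720759060)/0.041258 = -12.290788
  θ̈ = (θ̇'−θ̇)/dt = (-0.322023189−-1.079145599)/0.041258 = 18.350924
  sinθ=0.223049, cosθ=0.974807
  F = (M+m)·ẍ + m·l·cosθ·θ̈ − m·l·sinθ·θ̇² = -13.436843 + 4.006368 − 0.058175 = -9.488650
step 1→2:
  ẍ = (ẋ'−ẋ)/dt = (-2.035148778−-2.227852400)/0.041258 = 4.670697
  θ̈ = (θ̇'−θ̇)/dt = (-0.473486066−-0.322023189)/0.041258 = -3.671115
  sinθ=0.179441, cosθ=0.983769
  F = (M+m)·ẍ + m·l·cosθ·θ̈ − m·l·sinθ·θ̇² = 5.106216 + -0.808845 − 0.004167 = 4.293204
step 2→3:
  ẍ = (ẋ'−ẋ)/dt = (-2.456649852−-2.035148778)/0.041258 = -10.216227
  θ̈ = (θ̇'−θ̇)/dt = (0.152004195−-0.473486066)/0.041258 = 15.160460
  sinθ=0.166355, cosθ=0.986066
  F = (M+m)·ẍ + m·l·cosθ·θ̈ − m·l·sinθ·θ̇² = -11.168839 + 3.348054 − 0.008353 = -7.829137
step 3→4:
  ẍ = (ẋ'−ẋ)/dt = (-2.243941898−-2.456649852)/0.041258 = 5.155557
  θ̈ = (θ̇'−θ̇)/dt = (-0.043395246−0.152004195)/0.041258 = -4.736038
  sinθ=0.147062, cosθ=0.989127
  F = (M+m)·ẍ + m·l·cosθ·θ̈ − m·l·sinθ·θ̇² = 5.636286 + -1.049159 − 0.000761 = 4.586366
step 4→5:
  ẍ = (ẋ'−ẋ)/dt = (-2.146384690−-2.243941898)/0.041258 = 2.364565
  θ̈ = (θ̇'−θ̇)/dt = (-0.087912807−-0.043395246)/0.041258 = -1.079004
  sinθ=0.153262, cosθ=0.988186
  F = (M+m)·ẍ + m·l·cosθ·θ̈ − m·l·sinθ·θ̇² = 2.585048 + -0.238801 − 0.000065 = 2.346183

F_0 = -9.488650 N
F_1 = 4.293204 N
F_2 = -7.829137 N
F_3 = 4.586366 N
F_4 = 2.346183 N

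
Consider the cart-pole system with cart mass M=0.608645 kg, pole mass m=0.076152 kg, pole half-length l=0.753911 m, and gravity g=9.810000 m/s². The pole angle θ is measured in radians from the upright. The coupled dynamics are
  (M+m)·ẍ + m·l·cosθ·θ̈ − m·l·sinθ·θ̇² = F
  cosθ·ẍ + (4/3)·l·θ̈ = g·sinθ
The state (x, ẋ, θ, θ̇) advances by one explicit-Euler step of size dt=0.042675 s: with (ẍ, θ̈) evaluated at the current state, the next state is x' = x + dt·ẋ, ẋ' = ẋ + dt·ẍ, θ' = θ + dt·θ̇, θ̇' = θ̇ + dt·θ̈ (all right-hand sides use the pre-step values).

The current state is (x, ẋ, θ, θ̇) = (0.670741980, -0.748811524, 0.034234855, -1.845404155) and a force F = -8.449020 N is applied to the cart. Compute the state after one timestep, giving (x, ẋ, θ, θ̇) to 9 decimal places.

(0.638786448, -1.324031462, -0.044517767, -1.259248536)

sinθ=0.034228168, cosθ=0.999414045
temp = (F + m·l·θ̇²·sinθ)/(M+m) = (-8.449020 + 0.006692187)/0.684797 = -12.328219623
θ̈ = (g·sinθ − cosθ·temp)/(l·(4/3 − m·cos²θ/(M+m))) = 13.735339625
ẍ = temp − m·l·θ̈·cosθ/(M+m) = -13.479084657
Euler: x'=0.670741980+0.042675·-0.748811524=0.638786448, ẋ'=-0.748811524+0.042675·-13.479084657=-1.324031462
       θ'=0.034234855+0.042675·-1.845404155=-0.044517767, θ̇'=-1.845404155+0.042675·13.735339625=-1.259248536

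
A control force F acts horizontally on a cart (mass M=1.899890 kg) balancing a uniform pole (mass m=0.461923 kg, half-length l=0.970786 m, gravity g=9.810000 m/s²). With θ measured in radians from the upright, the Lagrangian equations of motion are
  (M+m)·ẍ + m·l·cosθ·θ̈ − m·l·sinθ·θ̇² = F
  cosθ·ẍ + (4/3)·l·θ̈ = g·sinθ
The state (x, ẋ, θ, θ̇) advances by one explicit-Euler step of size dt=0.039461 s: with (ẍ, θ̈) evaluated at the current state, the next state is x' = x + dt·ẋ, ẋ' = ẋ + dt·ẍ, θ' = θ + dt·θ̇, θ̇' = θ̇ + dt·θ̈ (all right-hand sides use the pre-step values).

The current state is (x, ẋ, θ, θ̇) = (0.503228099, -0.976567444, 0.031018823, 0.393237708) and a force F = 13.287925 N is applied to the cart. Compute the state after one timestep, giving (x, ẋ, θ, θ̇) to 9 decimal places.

(0.464691771, -0.718452985, 0.046536376, 0.203197538)

sinθ=0.031013849, cosθ=0.999518955
temp = (F + m·l·θ̇²·sinθ)/(M+m) = (13.287925 + 0.002150597)/2.361813 = 5.627065139
θ̈ = (g·sinθ − cosθ·temp)/(l·(4/3 − m·cos²θ/(M+m))) = -4.815898477
ẍ = temp − m·l·θ̈·cosθ/(M+m) = 6.541001467
Euler: x'=0.503228099+0.039461·-0.976567444=0.464691771, ẋ'=-0.976567444+0.039461·6.541001467=-0.718452985
       θ'=0.031018823+0.039461·0.393237708=0.046536376, θ̇'=0.393237708+0.039461·-4.815898477=0.203197538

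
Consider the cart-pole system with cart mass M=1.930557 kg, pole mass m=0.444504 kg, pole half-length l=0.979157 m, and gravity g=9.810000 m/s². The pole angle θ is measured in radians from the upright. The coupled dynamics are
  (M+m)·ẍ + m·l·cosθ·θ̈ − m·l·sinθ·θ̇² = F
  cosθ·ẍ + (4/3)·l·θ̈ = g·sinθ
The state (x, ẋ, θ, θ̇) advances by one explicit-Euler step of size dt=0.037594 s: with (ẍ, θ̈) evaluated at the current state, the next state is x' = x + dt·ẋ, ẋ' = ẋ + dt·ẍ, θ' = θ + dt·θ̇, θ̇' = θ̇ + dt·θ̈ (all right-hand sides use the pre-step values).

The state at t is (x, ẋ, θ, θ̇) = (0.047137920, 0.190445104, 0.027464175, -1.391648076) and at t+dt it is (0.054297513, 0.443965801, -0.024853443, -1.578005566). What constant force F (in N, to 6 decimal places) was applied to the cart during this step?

F = 13.836714 N

ẍ = (ẋ'−ẋ)/dt = (0.443965801−0.190445104)/0.037594 = 6.743648
θ̈ = (θ̇'−θ̇)/dt = (-1.578005566−-1.391648076)/0.037594 = -4.957107
sinθ=0.027461, cosθ=0.999623
F = (M+m)·ẍ + m·l·cosθ·θ̈ − m·l·sinθ·θ̇² = 16.016575 + -2.156714 − 0.023147 = 13.836714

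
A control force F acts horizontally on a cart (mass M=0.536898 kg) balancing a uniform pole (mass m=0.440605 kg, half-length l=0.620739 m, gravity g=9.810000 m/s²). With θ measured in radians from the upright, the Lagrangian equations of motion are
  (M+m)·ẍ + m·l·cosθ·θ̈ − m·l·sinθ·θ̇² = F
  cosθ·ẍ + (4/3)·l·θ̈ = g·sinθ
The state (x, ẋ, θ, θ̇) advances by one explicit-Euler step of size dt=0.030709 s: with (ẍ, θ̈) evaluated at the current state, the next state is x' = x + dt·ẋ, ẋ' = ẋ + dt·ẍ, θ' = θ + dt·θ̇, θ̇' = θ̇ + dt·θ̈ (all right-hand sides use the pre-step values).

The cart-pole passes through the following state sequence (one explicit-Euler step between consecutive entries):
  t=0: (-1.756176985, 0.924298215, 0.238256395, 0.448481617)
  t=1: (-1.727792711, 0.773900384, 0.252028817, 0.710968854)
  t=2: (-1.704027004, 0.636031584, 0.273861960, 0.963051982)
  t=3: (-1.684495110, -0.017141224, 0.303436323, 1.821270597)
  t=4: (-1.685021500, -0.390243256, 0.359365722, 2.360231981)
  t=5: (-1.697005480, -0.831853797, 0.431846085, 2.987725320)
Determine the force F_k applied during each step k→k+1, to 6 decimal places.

F_0 = -2.528594 N
F_1 = -2.248820 N
F_2 = -13.501222 N
F_3 = -7.566534 N
F_4 = -9.361204 N

step 0→1:
  ẍ = (ẋ'−ẋ)/dt = (0.773900384−0.924298215)/0.030709 = -4.897516
  θ̈ = (θ̇'−θ̇)/dt = (0.710968854−0.448481617)/0.030709 = 8.547567
  sinθ=0.236009, cosθ=0.971751
  F = (M+m)·ẍ + m·l·cosθ·θ̈ − m·l·sinθ·θ̇² = -4.787337 + 2.271726 − 0.012983 = -2.528594
step 1→2:
  ẍ = (ẋ'−ẋ)/dt = (0.636031584−0.773900384)/0.030709 = -4.489524
  θ̈ = (θ̇'−θ̇)/dt = (0.963051982−0.710968854)/0.030709 = 8.208770
  sinθ=0.249369, cosθ=0.968408
  F = (M+m)·ẍ + m·l·cosθ·θ̈ − m·l·sinθ·θ̇² = -4.388523 + 2.174178 − 0.034475 = -2.248820
step 2→3:
  ẍ = (ẋ'−ẋ)/dt = (-0.017141224−0.636031584)/0.030709 = -21.269752
  θ̈ = (θ̇'−θ̇)/dt = (1.821270597−0.963051982)/0.030709 = 27.946811
  sinθ=0.270451, cosθ=0.962734
  F = (M+m)·ẍ + m·l·cosθ·θ̈ − m·l·sinθ·θ̇² = -20.791246 + 7.358628 − 0.068604 = -13.501222
step 3→4:
  ẍ = (ẋ'−ẋ)/dt = (-0.390243256−-0.017141224)/0.030709 = -12.149599
  θ̈ = (θ̇'−θ̇)/dt = (2.360231981−1.821270597)/0.030709 = 17.550600
  sinθ=0.298801, cosθ=0.954315
  F = (M+m)·ẍ + m·l·cosθ·θ̈ − m·l·sinθ·θ̇² = -11.876269 + 4.580811 − 0.271075 = -7.566534
step 4→5:
  ẍ = (ẋ'−ẋ)/dt = (-0.831853797−-0.390243256)/0.030709 = -14.380492
  θ̈ = (θ̇'−θ̇)/dt = (2.987725320−2.360231981)/0.030709 = 20.433532
  sinθ=0.351681, cosθ=0.936120
  F = (M+m)·ẍ + m·l·cosθ·θ̈ − m·l·sinθ·θ̇² = -14.056974 + 5.231587 − 0.535817 = -9.361204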